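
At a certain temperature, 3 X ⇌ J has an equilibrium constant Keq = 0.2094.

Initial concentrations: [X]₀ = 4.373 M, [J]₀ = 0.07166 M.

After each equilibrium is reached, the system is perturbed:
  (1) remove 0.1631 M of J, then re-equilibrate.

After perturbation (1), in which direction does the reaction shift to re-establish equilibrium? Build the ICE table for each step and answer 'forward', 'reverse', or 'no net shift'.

Q₀ = 8.5692e-04 vs Keq = 0.2094 ⇒ Q<K, forward
Step 1:
                    X           J
  Initial       4.373     0.07166
  Change       -2.704      0.9014
  Equil         1.669      0.9731
  solve Keq expr → x = 0.9014; check Q = 0.2094
Then remove 0.1631 M of J.
Step 2:
                    X           J
  Initial       1.669        0.81
  Change     -0.08161      0.0272
  Equil         1.587      0.8372
  solve Keq expr → x = 0.0272; check Q = 0.2094

Direction: forward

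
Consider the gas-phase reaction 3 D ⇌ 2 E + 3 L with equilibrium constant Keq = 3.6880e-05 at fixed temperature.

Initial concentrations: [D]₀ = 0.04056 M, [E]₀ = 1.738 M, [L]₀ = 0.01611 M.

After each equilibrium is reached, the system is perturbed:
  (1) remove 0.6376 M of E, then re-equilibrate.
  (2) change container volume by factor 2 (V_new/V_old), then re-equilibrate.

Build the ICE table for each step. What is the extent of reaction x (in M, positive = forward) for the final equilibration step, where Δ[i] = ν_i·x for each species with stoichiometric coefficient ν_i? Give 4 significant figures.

x = 1.6077e-04 M

Q₀ = 0.1893 vs Keq = 3.6880e-05 ⇒ Q>K, reverse
Step 1:
                  D         E         L
  I         0.04056     1.738   0.01611
  C         0.01483 -0.009886  -0.01483
  E         0.05539     1.728   0.00128
  solve Keq expr → x = -0.004943; check Q = 3.6880e-05
Then remove 0.6376 M of E.
Step 2:
                  D         E         L
  I         0.05539     1.091   0.00128
  C       -4.4561e-04 2.9708e-04 4.4561e-04
  E         0.05494     1.091  0.001726
  solve Keq expr → x = 1.4854e-04; check Q = 3.6880e-05
Then change container volume by factor 2 (V_new/V_old).
Step 3:
                  D         E         L
  I         0.02747    0.5454 8.6296e-04
  C       -4.8232e-04 3.2155e-04 4.8232e-04
  E         0.02699    0.5457  0.001345
  solve Keq expr → x = 1.6077e-04; check Q = 3.6880e-05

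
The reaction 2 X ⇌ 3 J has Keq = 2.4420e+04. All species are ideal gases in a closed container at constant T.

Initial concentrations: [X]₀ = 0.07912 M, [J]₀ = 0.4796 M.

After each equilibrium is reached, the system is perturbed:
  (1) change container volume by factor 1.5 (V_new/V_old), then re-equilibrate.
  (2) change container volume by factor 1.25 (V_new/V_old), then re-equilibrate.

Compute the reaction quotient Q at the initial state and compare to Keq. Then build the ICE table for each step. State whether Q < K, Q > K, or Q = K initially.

Q₀ = 17.62 vs Keq = 2.4420e+04 ⇒ Q<K, forward
Step 1:
                    X           J
  Initial     0.07912      0.4796
  Change     -0.07619      0.1143
  Equil      0.002929      0.5939
  solve Keq expr → x = 0.0381; check Q = 2.4420e+04
Then change container volume by factor 1.5 (V_new/V_old).
Step 2:
                    X           J
  Initial    0.001953      0.3959
  Change  -3.5507e-04  5.3261e-04
  Equil      0.001597      0.3965
  solve Keq expr → x = 1.7754e-04; check Q = 2.4420e+04
Then change container volume by factor 1.25 (V_new/V_old).
Step 3:
                    X           J
  Initial    0.001278      0.3172
  Change  -1.3383e-04  2.0075e-04
  Equil      0.001144      0.3174
  solve Keq expr → x = 6.6915e-05; check Q = 2.4420e+04

Q₀ = 17.62; Q < K (proceeds forward)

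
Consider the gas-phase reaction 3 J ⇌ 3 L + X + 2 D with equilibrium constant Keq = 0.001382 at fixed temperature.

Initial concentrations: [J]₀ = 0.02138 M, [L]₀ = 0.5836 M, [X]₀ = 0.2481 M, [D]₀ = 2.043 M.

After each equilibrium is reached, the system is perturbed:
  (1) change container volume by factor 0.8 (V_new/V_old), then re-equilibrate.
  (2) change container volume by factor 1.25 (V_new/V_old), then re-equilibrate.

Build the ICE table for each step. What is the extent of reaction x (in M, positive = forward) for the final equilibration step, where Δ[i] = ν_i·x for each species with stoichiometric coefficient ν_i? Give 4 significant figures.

x = 0.004807 M

Q₀ = 2.1061e+04 vs Keq = 0.001382 ⇒ Q>K, reverse
Step 1:
                    J           L           X           D
  init        0.02138      0.5836      0.2481       2.043
  Δ            0.4924     -0.4924     -0.1641     -0.3283
  eq           0.5138     0.09122     0.08397       1.715
  solve Keq expr → x = -0.1641; check Q = 0.001382
Then change container volume by factor 0.8 (V_new/V_old).
Step 2:
                    J           L           X           D
  init         0.6422       0.114       0.105       2.143
  Δ           0.01802    -0.01802   -0.006008    -0.01202
  eq           0.6602       0.096     0.09896       2.131
  solve Keq expr → x = -0.006008; check Q = 0.001382
Then change container volume by factor 1.25 (V_new/V_old).
Step 3:
                    J           L           X           D
  init         0.5282      0.0768     0.07917       1.705
  Δ          -0.01442     0.01442    0.004807    0.009613
  eq           0.5138     0.09122     0.08397       1.715
  solve Keq expr → x = 0.004807; check Q = 0.001382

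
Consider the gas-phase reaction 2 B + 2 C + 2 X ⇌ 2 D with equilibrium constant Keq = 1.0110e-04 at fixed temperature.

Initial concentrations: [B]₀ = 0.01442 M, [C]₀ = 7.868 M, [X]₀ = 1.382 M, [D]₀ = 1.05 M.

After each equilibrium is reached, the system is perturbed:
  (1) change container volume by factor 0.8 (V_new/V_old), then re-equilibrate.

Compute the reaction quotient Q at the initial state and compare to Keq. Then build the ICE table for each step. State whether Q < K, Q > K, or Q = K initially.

Q₀ = 44.84 vs Keq = 1.0110e-04 ⇒ Q>K, reverse
Step 1:
                  B         C         X         D
  I         0.01442     7.868     1.382      1.05
  C          0.8739    0.8739    0.8739   -0.8739
  E          0.8883     8.742     2.256    0.1761
  solve Keq expr → x = -0.4369; check Q = 1.0110e-04
Then change container volume by factor 0.8 (V_new/V_old).
Step 2:
                  B         C         X         D
  I            1.11     10.93      2.82    0.2202
  C        -0.08537  -0.08537  -0.08537   0.08537
  E           1.025     10.84     2.734    0.3055
  solve Keq expr → x = 0.04269; check Q = 1.0110e-04

Q₀ = 44.84; Q > K (proceeds reverse)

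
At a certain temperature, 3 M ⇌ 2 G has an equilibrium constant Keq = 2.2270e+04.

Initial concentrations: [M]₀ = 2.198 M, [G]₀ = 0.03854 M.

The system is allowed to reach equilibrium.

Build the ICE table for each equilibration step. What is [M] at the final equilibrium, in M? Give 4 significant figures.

Q₀ = 1.3988e-04 vs Keq = 2.2270e+04 ⇒ Q<K, forward
Step 1:
                  M         G
  Initial     2.198   0.03854
  Change     -2.152     1.435
  Equil     0.04602     1.473
  solve Keq expr → x = 0.7173; check Q = 2.2270e+04

[M]_eq = 0.04602 M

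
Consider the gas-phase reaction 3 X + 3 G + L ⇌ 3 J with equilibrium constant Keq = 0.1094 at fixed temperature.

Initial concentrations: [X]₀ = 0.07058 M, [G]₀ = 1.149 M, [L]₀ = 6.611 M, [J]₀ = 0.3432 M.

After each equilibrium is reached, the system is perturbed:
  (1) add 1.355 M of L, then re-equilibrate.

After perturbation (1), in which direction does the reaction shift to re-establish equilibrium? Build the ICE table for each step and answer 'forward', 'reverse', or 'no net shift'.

Q₀ = 11.46 vs Keq = 0.1094 ⇒ Q>K, reverse
Step 1:
                  X         G         L         J
  Initial   0.07058     1.149     6.611    0.3432
  Change     0.1224    0.1224   0.04082   -0.1224
  Equil       0.193     1.271     6.652    0.2208
  solve Keq expr → x = -0.04082; check Q = 0.1094
Then add 1.355 M of L.
Step 2:
                  X         G         L         J
  Initial     0.193     1.271     8.007    0.2208
  Change  -0.005867 -0.005867 -0.001956  0.005867
  Equil      0.1872     1.266     8.005    0.2266
  solve Keq expr → x = 0.001956; check Q = 0.1094

Direction: forward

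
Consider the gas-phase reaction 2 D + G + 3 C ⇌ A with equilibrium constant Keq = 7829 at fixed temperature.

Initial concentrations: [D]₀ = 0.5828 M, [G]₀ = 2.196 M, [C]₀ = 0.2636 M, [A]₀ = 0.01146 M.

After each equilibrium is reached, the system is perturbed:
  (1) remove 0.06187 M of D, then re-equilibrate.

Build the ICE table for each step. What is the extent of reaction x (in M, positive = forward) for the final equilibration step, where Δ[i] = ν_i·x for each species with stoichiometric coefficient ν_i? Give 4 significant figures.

Q₀ = 0.8388 vs Keq = 7829 ⇒ Q<K, forward
Step 1:
                  D         G         C         A
  Initial    0.5828     2.196    0.2636   0.01146
  Change    -0.1552  -0.07758   -0.2328   0.07758
  Equil      0.4276     2.118   0.03085   0.08904
  solve Keq expr → x = 0.07758; check Q = 7829
Then remove 0.06187 M of D.
Step 2:
                  D         G         C         A
  Initial    0.3658     2.118   0.03085   0.08904
  Change    0.00208   0.00104  0.003119  -0.00104
  Equil      0.3678     2.119   0.03397     0.088
  solve Keq expr → x = -0.00104; check Q = 7829

x = -0.00104 M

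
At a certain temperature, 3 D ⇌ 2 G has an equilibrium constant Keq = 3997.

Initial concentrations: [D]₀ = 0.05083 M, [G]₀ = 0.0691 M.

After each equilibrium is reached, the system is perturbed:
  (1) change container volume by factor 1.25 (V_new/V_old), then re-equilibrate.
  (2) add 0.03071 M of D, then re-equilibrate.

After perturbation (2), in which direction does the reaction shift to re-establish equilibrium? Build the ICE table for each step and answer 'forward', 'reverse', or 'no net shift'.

Direction: forward

Q₀ = 36.36 vs Keq = 3997 ⇒ Q<K, forward
Step 1:
                   D          G
  init       0.05083     0.0691
  Δ         -0.03778    0.02518
  eq         0.01305    0.09428
  solve Keq expr → x = 0.01259; check Q = 3997
Then change container volume by factor 1.25 (V_new/V_old).
Step 2:
                   D          G
  init       0.01044    0.07543
  Δ       7.5617e-04 -5.0411e-04
  eq          0.0112    0.07492
  solve Keq expr → x = -2.5206e-04; check Q = 3997
Then add 0.03071 M of D.
Step 3:
                   D          G
  init       0.04191    0.07492
  Δ         -0.02887    0.01924
  eq         0.01304    0.09417
  solve Keq expr → x = 0.009622; check Q = 3997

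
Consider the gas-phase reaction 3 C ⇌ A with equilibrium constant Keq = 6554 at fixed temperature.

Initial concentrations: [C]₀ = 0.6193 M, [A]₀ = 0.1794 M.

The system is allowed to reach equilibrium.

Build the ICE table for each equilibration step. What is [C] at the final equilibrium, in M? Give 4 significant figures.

Q₀ = 0.7553 vs Keq = 6554 ⇒ Q<K, forward
Step 1:
                  C         A
  I          0.6193    0.1794
  C         -0.5808    0.1936
  E         0.03847     0.373
  solve Keq expr → x = 0.1936; check Q = 6554

[C]_eq = 0.03847 M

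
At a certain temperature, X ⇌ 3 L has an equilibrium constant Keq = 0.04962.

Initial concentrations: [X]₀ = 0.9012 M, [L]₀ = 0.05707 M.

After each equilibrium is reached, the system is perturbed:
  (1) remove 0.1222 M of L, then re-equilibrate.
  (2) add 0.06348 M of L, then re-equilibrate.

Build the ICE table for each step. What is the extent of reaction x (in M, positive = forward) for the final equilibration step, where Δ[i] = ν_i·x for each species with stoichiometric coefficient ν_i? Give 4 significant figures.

x = -0.02019 M

Q₀ = 2.0625e-04 vs Keq = 0.04962 ⇒ Q<K, forward
Step 1:
                  X         L
  init       0.9012   0.05707
  Δ        -0.09498    0.2849
  eq         0.8062     0.342
  solve Keq expr → x = 0.09498; check Q = 0.04962
Then remove 0.1222 M of L.
Step 2:
                  X         L
  init       0.8062    0.2198
  Δ        -0.03887    0.1166
  eq         0.7673    0.3364
  solve Keq expr → x = 0.03887; check Q = 0.04962
Then add 0.06348 M of L.
Step 3:
                  X         L
  init       0.7673    0.3999
  Δ         0.02019  -0.06056
  eq         0.7875    0.3393
  solve Keq expr → x = -0.02019; check Q = 0.04962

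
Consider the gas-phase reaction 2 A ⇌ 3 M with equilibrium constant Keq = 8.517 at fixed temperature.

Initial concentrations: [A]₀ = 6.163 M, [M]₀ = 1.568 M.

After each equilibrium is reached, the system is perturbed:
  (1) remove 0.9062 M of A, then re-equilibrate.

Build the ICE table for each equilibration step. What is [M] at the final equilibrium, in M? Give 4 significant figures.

[M]_eq = 4.518 M

Q₀ = 0.1015 vs Keq = 8.517 ⇒ Q<K, forward
Step 1:
                    A           M
  Initial       6.163       1.568
  Change       -2.304       3.456
  Equil         3.859       5.024
  solve Keq expr → x = 1.152; check Q = 8.517
Then remove 0.9062 M of A.
Step 2:
                    A           M
  Initial       2.953       5.024
  Change       0.3377     -0.5065
  Equil          3.29       4.518
  solve Keq expr → x = -0.1688; check Q = 8.517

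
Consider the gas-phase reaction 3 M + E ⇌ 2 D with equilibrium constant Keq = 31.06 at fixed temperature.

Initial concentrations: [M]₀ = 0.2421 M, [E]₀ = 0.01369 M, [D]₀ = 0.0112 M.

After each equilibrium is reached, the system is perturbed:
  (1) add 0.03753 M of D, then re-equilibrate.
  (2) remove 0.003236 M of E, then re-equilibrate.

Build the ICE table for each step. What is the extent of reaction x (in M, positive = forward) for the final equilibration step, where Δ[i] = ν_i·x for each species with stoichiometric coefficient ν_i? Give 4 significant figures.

x = -0.001692 M

Q₀ = 0.6457 vs Keq = 31.06 ⇒ Q<K, forward
Step 1:
                   M          E          D
  I           0.2421    0.01369     0.0112
  C         -0.03077   -0.01026    0.02052
  E           0.2113   0.003432    0.03172
  solve Keq expr → x = 0.01026; check Q = 31.06
Then add 0.03753 M of D.
Step 2:
                   M          E          D
  I           0.2113   0.003432    0.06925
  C          0.01696   0.005653   -0.01131
  E           0.2283   0.009085    0.05794
  solve Keq expr → x = -0.005653; check Q = 31.06
Then remove 0.003236 M of E.
Step 3:
                   M          E          D
  I           0.2283   0.005849    0.05794
  C         0.005075   0.001692  -0.003383
  E           0.2334   0.007541    0.05456
  solve Keq expr → x = -0.001692; check Q = 31.06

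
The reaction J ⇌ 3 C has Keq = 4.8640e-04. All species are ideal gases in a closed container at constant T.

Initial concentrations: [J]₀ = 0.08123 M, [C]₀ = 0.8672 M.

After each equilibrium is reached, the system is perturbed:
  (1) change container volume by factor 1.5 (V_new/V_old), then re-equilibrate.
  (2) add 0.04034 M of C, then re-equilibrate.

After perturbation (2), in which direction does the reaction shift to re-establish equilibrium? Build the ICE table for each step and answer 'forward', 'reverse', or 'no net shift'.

Q₀ = 8.029 vs Keq = 4.8640e-04 ⇒ Q>K, reverse
Step 1:
                  J         C
  init      0.08123    0.8672
  Δ          0.2706   -0.8117
  eq         0.3518   0.05552
  solve Keq expr → x = -0.2706; check Q = 4.8640e-04
Then change container volume by factor 1.5 (V_new/V_old).
Step 2:
                  J         C
  init       0.2345   0.03701
  Δ       -0.003743   0.01123
  eq         0.2308   0.04824
  solve Keq expr → x = 0.003743; check Q = 4.8640e-04
Then add 0.04034 M of C.
Step 3:
                  J         C
  init       0.2308   0.08858
  Δ         0.01315  -0.03944
  eq         0.2439   0.04914
  solve Keq expr → x = -0.01315; check Q = 4.8640e-04

Direction: reverse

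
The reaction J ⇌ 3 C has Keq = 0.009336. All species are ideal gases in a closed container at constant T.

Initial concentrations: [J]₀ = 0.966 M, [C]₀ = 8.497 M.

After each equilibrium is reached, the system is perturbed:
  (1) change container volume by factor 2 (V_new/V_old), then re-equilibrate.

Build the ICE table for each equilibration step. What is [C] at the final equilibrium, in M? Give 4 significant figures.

Q₀ = 635.1 vs Keq = 0.009336 ⇒ Q>K, reverse
Step 1:
                   J          C
  I            0.966      8.497
  C            2.724     -8.172
  E             3.69     0.3254
  solve Keq expr → x = -2.724; check Q = 0.009336
Then change container volume by factor 2 (V_new/V_old).
Step 2:
                   J          C
  I            1.845     0.1627
  C         -0.03136    0.09409
  E            1.814     0.2568
  solve Keq expr → x = 0.03136; check Q = 0.009336

[C]_eq = 0.2568 M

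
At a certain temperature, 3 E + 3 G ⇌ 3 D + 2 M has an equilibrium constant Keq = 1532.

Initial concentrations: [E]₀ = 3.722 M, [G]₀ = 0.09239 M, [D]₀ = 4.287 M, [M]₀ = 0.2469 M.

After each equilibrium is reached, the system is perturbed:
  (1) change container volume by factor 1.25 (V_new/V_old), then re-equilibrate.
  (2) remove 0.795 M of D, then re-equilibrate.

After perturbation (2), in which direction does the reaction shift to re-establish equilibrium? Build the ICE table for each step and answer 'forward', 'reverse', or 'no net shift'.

Q₀ = 118.1 vs Keq = 1532 ⇒ Q<K, forward
Step 1:
                    E           G           D           M
  init          3.722     0.09239       4.287      0.2469
  Δ          -0.04864    -0.04864     0.04864     0.03243
  eq            3.673     0.04375       4.336      0.2793
  solve Keq expr → x = 0.01621; check Q = 1532
Then change container volume by factor 1.25 (V_new/V_old).
Step 2:
                    E           G           D           M
  init          2.939       0.035       3.469      0.2235
  Δ           0.00246     0.00246    -0.00246    -0.00164
  eq            2.941     0.03746       3.466      0.2218
  solve Keq expr → x = -8.1998e-04; check Q = 1532
Then remove 0.795 M of D.
Step 3:
                    E           G           D           M
  init          2.941     0.03746       2.671      0.2218
  Δ         -0.007966   -0.007966    0.007966    0.005311
  eq            2.933     0.02949       2.679      0.2271
  solve Keq expr → x = 0.002655; check Q = 1532

Direction: forward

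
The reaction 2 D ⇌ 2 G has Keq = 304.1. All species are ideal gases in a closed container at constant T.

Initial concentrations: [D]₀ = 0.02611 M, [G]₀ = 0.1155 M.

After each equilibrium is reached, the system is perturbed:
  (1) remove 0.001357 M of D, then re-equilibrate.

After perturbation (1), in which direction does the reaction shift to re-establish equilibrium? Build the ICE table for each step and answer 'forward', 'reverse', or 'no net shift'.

Q₀ = 19.57 vs Keq = 304.1 ⇒ Q<K, forward
Step 1:
                   D          G
  init       0.02611     0.1155
  Δ         -0.01843    0.01843
  eq         0.00768     0.1339
  solve Keq expr → x = 0.009215; check Q = 304.1
Then remove 0.001357 M of D.
Step 2:
                   D          G
  init      0.006323     0.1339
  Δ         0.001283  -0.001283
  eq        0.007607     0.1326
  solve Keq expr → x = -6.4170e-04; check Q = 304.1

Direction: reverse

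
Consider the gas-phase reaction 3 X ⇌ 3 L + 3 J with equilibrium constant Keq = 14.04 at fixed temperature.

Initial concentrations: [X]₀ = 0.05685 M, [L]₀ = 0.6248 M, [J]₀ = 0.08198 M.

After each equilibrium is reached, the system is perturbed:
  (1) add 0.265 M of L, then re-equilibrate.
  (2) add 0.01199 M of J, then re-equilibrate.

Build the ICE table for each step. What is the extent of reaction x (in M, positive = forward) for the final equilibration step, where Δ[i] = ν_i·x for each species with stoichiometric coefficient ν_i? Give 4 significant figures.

Q₀ = 0.7314 vs Keq = 14.04 ⇒ Q<K, forward
Step 1:
                    X           L           J
  init        0.05685      0.6248     0.08198
  Δ          -0.02731     0.02731     0.02731
  eq          0.02954      0.6521      0.1093
  solve Keq expr → x = 0.009103; check Q = 14.04
Then add 0.265 M of L.
Step 2:
                    X           L           J
  init        0.02954      0.9171      0.1093
  Δ          0.008443   -0.008443   -0.008443
  eq          0.03798      0.9087      0.1008
  solve Keq expr → x = -0.002814; check Q = 14.04
Then add 0.01199 M of J.
Step 3:
                    X           L           J
  init        0.03798      0.9087      0.1128
  Δ          0.003176   -0.003176   -0.003176
  eq          0.04116      0.9055      0.1097
  solve Keq expr → x = -0.001059; check Q = 14.04

x = -0.001059 M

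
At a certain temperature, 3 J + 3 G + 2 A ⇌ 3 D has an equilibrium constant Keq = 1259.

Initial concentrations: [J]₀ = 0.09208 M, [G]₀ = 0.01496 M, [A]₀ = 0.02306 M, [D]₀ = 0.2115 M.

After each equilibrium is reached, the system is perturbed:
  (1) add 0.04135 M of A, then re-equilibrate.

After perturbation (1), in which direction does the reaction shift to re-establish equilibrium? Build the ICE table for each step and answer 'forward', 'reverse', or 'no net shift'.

Direction: forward

Q₀ = 6.8065e+09 vs Keq = 1259 ⇒ Q>K, reverse
Step 1:
                   J          G          A          D
  I          0.09208    0.01496    0.02306     0.2115
  C           0.1308     0.1308    0.08721    -0.1308
  E           0.2229     0.1458     0.1103    0.08068
  solve Keq expr → x = -0.04361; check Q = 1259
Then add 0.04135 M of A.
Step 2:
                   J          G          A          D
  I           0.2229     0.1458     0.1516    0.08068
  C        -0.008034  -0.008034  -0.005356   0.008034
  E           0.2149     0.1377     0.1463    0.08872
  solve Keq expr → x = 0.002678; check Q = 1259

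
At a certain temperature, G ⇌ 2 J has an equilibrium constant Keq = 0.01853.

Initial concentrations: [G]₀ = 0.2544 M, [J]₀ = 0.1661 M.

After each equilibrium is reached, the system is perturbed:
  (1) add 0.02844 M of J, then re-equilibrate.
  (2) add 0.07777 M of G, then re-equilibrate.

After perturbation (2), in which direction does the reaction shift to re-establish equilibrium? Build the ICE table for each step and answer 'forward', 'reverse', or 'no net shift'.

Direction: forward

Q₀ = 0.1084 vs Keq = 0.01853 ⇒ Q>K, reverse
Step 1:
                  G         J
  init       0.2544    0.1661
  Δ         0.04576  -0.09152
  eq         0.3002   0.07458
  solve Keq expr → x = -0.04576; check Q = 0.01853
Then add 0.02844 M of J.
Step 2:
                  G         J
  init       0.3002     0.103
  Δ          0.0134  -0.02679
  eq         0.3136   0.07622
  solve Keq expr → x = -0.0134; check Q = 0.01853
Then add 0.07777 M of G.
Step 3:
                  G         J
  init       0.3913   0.07622
  Δ       -0.004234  0.008468
  eq         0.3871   0.08469
  solve Keq expr → x = 0.004234; check Q = 0.01853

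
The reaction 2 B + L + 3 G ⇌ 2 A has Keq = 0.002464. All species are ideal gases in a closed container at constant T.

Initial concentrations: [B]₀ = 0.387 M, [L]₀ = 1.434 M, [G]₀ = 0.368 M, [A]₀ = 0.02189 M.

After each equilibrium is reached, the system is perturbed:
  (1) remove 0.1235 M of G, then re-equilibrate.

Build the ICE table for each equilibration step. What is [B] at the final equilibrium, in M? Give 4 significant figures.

Q₀ = 0.04477 vs Keq = 0.002464 ⇒ Q>K, reverse
Step 1:
                  B         L         G         A
  init        0.387     1.434     0.368   0.02189
  Δ         0.01599  0.007997   0.02399  -0.01599
  eq          0.403     1.442     0.392  0.005895
  solve Keq expr → x = -0.007997; check Q = 0.002464
Then remove 0.1235 M of G.
Step 2:
                  B         L         G         A
  init        0.403     1.442    0.2685  0.005895
  Δ        0.002462  0.001231  0.003693 -0.002462
  eq         0.4055     1.443    0.2722  0.003433
  solve Keq expr → x = -0.001231; check Q = 0.002464

[B]_eq = 0.4055 M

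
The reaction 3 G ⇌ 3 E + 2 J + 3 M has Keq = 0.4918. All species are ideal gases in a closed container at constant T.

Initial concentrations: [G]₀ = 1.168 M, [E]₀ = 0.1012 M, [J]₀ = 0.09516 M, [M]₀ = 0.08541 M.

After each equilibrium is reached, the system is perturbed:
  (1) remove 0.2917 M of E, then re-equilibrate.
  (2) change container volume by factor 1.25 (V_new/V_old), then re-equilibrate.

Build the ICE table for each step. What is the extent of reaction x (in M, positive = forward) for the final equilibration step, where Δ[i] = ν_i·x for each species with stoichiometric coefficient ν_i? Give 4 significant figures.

x = 0.0161 M

Q₀ = 3.6698e-09 vs Keq = 0.4918 ⇒ Q<K, forward
Step 1:
                    G           E           J           M
  Initial       1.168      0.1012     0.09516     0.08541
  Change      -0.6728      0.6728      0.4485      0.6728
  Equil        0.4952       0.774      0.5437      0.7582
  solve Keq expr → x = 0.2243; check Q = 0.4918
Then remove 0.2917 M of E.
Step 2:
                    G           E           J           M
  Initial      0.4952      0.4823      0.5437      0.7582
  Change     -0.07684     0.07684     0.05123     0.07684
  Equil        0.4184      0.5591      0.5949       0.835
  solve Keq expr → x = 0.02561; check Q = 0.4918
Then change container volume by factor 1.25 (V_new/V_old).
Step 3:
                    G           E           J           M
  Initial      0.3347      0.4473      0.4759       0.668
  Change     -0.04831     0.04831     0.03221     0.04831
  Equil        0.2864      0.4956      0.5081      0.7163
  solve Keq expr → x = 0.0161; check Q = 0.4918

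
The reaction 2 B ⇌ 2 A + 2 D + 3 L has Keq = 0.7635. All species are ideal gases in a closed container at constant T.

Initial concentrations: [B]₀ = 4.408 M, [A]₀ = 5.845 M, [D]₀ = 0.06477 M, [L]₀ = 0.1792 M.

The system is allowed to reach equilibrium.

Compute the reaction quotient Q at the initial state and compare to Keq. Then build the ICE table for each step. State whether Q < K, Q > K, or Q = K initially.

Q₀ = 4.2447e-05 vs Keq = 0.7635 ⇒ Q<K, forward
Step 1:
                  B         A         D         L
  init        4.408     5.845   0.06477    0.1792
  Δ         -0.5136    0.5136    0.5136    0.7704
  eq          3.894     6.359    0.5784    0.9496
  solve Keq expr → x = 0.2568; check Q = 0.7635

Q₀ = 4.2447e-05; Q < K (proceeds forward)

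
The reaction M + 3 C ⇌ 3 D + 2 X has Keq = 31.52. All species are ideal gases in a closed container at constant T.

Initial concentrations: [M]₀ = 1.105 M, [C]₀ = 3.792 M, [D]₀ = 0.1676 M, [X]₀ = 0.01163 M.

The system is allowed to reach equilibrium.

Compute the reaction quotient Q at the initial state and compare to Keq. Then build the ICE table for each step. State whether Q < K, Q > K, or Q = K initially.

Q₀ = 1.0569e-08 vs Keq = 31.52 ⇒ Q<K, forward
Step 1:
                    M           C           D           X
  I             1.105       3.792      0.1676     0.01163
  C           -0.7658      -2.298       2.298       1.532
  E            0.3392       1.494       2.465       1.543
  solve Keq expr → x = 0.7658; check Q = 31.52

Q₀ = 1.0569e-08; Q < K (proceeds forward)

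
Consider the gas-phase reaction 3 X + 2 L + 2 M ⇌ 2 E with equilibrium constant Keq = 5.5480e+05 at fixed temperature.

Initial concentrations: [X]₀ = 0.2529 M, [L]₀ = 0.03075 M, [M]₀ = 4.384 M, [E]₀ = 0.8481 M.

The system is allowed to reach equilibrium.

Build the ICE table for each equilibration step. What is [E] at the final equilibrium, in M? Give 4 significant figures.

Q₀ = 2447 vs Keq = 5.5480e+05 ⇒ Q<K, forward
Step 1:
                  X         L         M         E
  init       0.2529   0.03075     4.384    0.8481
  Δ        -0.04194  -0.02796  -0.02796   0.02796
  eq          0.211  0.002787     4.356    0.8761
  solve Keq expr → x = 0.01398; check Q = 5.5480e+05

[E]_eq = 0.8761 M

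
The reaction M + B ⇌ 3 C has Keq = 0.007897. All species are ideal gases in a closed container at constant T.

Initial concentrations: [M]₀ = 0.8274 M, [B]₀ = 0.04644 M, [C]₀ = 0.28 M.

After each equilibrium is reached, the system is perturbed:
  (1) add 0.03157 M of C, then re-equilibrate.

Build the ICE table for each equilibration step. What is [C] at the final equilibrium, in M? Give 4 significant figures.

Q₀ = 0.5713 vs Keq = 0.007897 ⇒ Q>K, reverse
Step 1:
                   M          B          C
  I           0.8274    0.04644       0.28
  C          0.06281    0.06281    -0.1884
  E           0.8902     0.1092    0.09158
  solve Keq expr → x = -0.06281; check Q = 0.007897
Then add 0.03157 M of C.
Step 2:
                   M          B          C
  I           0.8902     0.1092     0.1231
  C         0.009547   0.009547   -0.02864
  E           0.8998     0.1188    0.09451
  solve Keq expr → x = -0.009547; check Q = 0.007897

[C]_eq = 0.09451 M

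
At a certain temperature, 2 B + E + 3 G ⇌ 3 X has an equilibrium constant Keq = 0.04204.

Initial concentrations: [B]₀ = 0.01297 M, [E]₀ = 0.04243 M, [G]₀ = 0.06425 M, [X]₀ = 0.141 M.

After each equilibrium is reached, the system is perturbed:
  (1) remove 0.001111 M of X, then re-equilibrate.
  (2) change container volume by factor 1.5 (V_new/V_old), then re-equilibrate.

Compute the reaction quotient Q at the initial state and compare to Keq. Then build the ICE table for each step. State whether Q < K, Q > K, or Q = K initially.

Q₀ = 1.4808e+06 vs Keq = 0.04204 ⇒ Q>K, reverse
Step 1:
                   B          E          G          X
  init       0.01297    0.04243    0.06425      0.141
  Δ          0.08953    0.04477     0.1343    -0.1343
  eq          0.1025     0.0872     0.1985   0.006705
  solve Keq expr → x = -0.04477; check Q = 0.04204
Then remove 0.001111 M of X.
Step 2:
                   B          E          G          X
  init        0.1025     0.0872     0.1985   0.005594
  Δ       -6.9144e-04 -3.4572e-04  -0.001037   0.001037
  eq          0.1018    0.08685     0.1975   0.006631
  solve Keq expr → x = 3.4572e-04; check Q = 0.04204
Then change container volume by factor 1.5 (V_new/V_old).
Step 3:
                   B          E          G          X
  init       0.06787     0.0579     0.1317   0.004421
  Δ       9.3775e-04 4.6887e-04   0.001407  -0.001407
  eq         0.06881    0.05837     0.1331   0.003014
  solve Keq expr → x = -4.6887e-04; check Q = 0.04204

Q₀ = 1.4808e+06; Q > K (proceeds reverse)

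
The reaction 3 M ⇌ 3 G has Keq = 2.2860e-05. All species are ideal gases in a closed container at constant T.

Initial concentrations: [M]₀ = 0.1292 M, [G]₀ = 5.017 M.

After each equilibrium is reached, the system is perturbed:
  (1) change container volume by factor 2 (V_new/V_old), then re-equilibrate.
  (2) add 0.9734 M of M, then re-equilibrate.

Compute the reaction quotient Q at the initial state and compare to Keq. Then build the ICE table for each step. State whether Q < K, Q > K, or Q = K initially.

Q₀ = 5.8552e+04 vs Keq = 2.2860e-05 ⇒ Q>K, reverse
Step 1:
                  M         G
  I          0.1292     5.017
  C           4.875    -4.875
  E           5.004     0.142
  solve Keq expr → x = -1.625; check Q = 2.2860e-05
Then change container volume by factor 2 (V_new/V_old).
Step 2:
                  M         G
  I           2.502   0.07101
  C               0         0
  E           2.502   0.07101
  solve Keq expr → x = 0; check Q = 2.2860e-05
Then add 0.9734 M of M.
Step 3:
                  M         G
  I           3.475   0.07101
  C        -0.02686   0.02686
  E           3.449   0.09787
  solve Keq expr → x = 0.008955; check Q = 2.2860e-05

Q₀ = 5.8552e+04; Q > K (proceeds reverse)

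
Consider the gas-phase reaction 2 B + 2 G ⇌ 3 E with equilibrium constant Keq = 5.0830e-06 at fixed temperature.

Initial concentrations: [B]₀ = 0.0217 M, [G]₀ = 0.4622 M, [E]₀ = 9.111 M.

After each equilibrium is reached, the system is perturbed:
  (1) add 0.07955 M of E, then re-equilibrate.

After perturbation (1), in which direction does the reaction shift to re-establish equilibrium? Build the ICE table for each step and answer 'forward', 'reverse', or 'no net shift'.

Q₀ = 7.5183e+06 vs Keq = 5.0830e-06 ⇒ Q>K, reverse
Step 1:
                    B           G           E
  init         0.0217      0.4622       9.111
  Δ             5.944       5.944      -8.916
  eq            5.966       6.406      0.1951
  solve Keq expr → x = -2.972; check Q = 5.0830e-06
Then add 0.07955 M of E.
Step 2:
                    B           G           E
  init          5.966       6.406      0.2746
  Δ           0.05158     0.05158    -0.07738
  eq            6.017       6.458      0.1973
  solve Keq expr → x = -0.02579; check Q = 5.0830e-06

Direction: reverse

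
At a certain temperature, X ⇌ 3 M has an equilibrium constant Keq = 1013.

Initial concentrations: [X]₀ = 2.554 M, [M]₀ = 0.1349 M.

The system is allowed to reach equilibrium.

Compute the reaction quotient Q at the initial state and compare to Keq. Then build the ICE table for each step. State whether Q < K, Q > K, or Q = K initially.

Q₀ = 9.6120e-04 vs Keq = 1013 ⇒ Q<K, forward
Step 1:
                    X           M
  init          2.554      0.1349
  Δ            -2.237       6.712
  eq           0.3168       6.846
  solve Keq expr → x = 2.237; check Q = 1013

Q₀ = 9.6120e-04; Q < K (proceeds forward)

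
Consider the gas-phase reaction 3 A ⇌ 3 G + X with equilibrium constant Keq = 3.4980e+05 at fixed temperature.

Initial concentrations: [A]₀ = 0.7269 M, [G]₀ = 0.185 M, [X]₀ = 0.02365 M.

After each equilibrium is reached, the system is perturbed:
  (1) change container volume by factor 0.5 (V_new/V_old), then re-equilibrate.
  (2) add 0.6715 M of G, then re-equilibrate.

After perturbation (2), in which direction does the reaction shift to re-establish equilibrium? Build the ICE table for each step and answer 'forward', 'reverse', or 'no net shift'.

Q₀ = 3.8987e-04 vs Keq = 3.4980e+05 ⇒ Q<K, forward
Step 1:
                    A           G           X
  I            0.7269       0.185     0.02365
  C           -0.7187      0.7187      0.2396
  E          0.008219      0.9037      0.2632
  solve Keq expr → x = 0.2396; check Q = 3.4980e+05
Then change container volume by factor 0.5 (V_new/V_old).
Step 2:
                    A           G           X
  I           0.01644       1.807      0.5264
  C          0.004206   -0.004206   -0.001402
  E           0.02065       1.803       0.525
  solve Keq expr → x = -0.001402; check Q = 3.4980e+05
Then add 0.6715 M of G.
Step 3:
                    A           G           X
  I           0.02065       2.475       0.525
  C          0.007557   -0.007557   -0.002519
  E            0.0282       2.467      0.5225
  solve Keq expr → x = -0.002519; check Q = 3.4980e+05

Direction: reverse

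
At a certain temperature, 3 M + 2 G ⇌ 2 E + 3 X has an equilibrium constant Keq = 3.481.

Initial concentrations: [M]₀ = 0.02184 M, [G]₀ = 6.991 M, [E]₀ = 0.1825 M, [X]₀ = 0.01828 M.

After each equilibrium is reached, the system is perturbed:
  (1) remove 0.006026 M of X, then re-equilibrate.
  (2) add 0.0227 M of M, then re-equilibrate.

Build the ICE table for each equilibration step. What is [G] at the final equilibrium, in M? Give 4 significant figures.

[G]_eq = 6.964 M

Q₀ = 3.9959e-04 vs Keq = 3.481 ⇒ Q<K, forward
Step 1:
                  M         G         E         X
  init      0.02184     6.991    0.1825   0.01828
  Δ        -0.01954  -0.01303   0.01303   0.01954
  eq       0.002302     6.978    0.1955   0.03782
  solve Keq expr → x = 0.006513; check Q = 3.481
Then remove 0.006026 M of X.
Step 2:
                  M         G         E         X
  init     0.002302     6.978    0.1955   0.03179
  Δ       -3.4428e-04 -2.2952e-04 2.2952e-04 3.4428e-04
  eq       0.001958     6.978    0.1958   0.03214
  solve Keq expr → x = 1.1476e-04; check Q = 3.481
Then add 0.0227 M of M.
Step 3:
                  M         G         E         X
  init      0.02466     6.978    0.1958   0.03214
  Δ        -0.02125  -0.01416   0.01416   0.02125
  eq       0.003412     6.964    0.2099   0.05338
  solve Keq expr → x = 0.007082; check Q = 3.481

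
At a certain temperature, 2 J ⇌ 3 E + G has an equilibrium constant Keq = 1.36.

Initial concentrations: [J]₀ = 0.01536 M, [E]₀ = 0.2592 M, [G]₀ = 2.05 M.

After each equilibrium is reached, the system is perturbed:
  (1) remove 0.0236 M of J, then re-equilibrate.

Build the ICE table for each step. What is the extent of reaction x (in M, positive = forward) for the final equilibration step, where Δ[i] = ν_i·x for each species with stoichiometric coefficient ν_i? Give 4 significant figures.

Q₀ = 151.3 vs Keq = 1.36 ⇒ Q>K, reverse
Step 1:
                    J           E           G
  Initial     0.01536      0.2592        2.05
  Change      0.06445    -0.09667    -0.03222
  Equil       0.07981      0.1625       2.018
  solve Keq expr → x = -0.03222; check Q = 1.36
Then remove 0.0236 M of J.
Step 2:
                    J           E           G
  Initial     0.05621      0.1625       2.018
  Change      0.01133    -0.01699   -0.005663
  Equil       0.06753      0.1455       2.012
  solve Keq expr → x = -0.005663; check Q = 1.36

x = -0.005663 M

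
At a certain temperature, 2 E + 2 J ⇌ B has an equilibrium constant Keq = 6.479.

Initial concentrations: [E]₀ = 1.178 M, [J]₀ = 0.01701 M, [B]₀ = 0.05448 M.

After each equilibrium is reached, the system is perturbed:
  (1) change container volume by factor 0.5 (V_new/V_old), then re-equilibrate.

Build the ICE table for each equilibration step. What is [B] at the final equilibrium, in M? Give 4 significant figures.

Q₀ = 135.7 vs Keq = 6.479 ⇒ Q>K, reverse
Step 1:
                   E          J          B
  Initial      1.178    0.01701    0.05448
  Change     0.04194    0.04194   -0.02097
  Equil         1.22    0.05895    0.03351
  solve Keq expr → x = -0.02097; check Q = 6.479
Then change container volume by factor 0.5 (V_new/V_old).
Step 2:
                   E          J          B
  Initial       2.44     0.1179    0.06702
  Change    -0.06562   -0.06562    0.03281
  Equil        2.374    0.05228    0.09983
  solve Keq expr → x = 0.03281; check Q = 6.479

[B]_eq = 0.09983 M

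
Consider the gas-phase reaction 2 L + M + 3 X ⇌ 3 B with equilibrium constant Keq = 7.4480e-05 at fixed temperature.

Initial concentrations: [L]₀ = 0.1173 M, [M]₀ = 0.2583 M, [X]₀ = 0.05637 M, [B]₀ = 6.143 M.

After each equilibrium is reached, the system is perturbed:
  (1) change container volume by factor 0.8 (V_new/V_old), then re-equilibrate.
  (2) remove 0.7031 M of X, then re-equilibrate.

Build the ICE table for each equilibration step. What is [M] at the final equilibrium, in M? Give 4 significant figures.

Q₀ = 3.6415e+08 vs Keq = 7.4480e-05 ⇒ Q>K, reverse
Step 1:
                   L          M          X          B
  I           0.1173     0.2583    0.05637      6.143
  C            3.623      1.811      5.434     -5.434
  E             3.74       2.07       5.49     0.7092
  solve Keq expr → x = -1.811; check Q = 7.4480e-05
Then change container volume by factor 0.8 (V_new/V_old).
Step 2:
                   L          M          X          B
  I            4.675      2.587      6.863     0.8865
  C          -0.1127   -0.05637    -0.1691     0.1691
  E            4.562      2.531      6.694      1.056
  solve Keq expr → x = 0.05637; check Q = 7.4480e-05
Then remove 0.7031 M of X.
Step 3:
                   L          M          X          B
  I            4.562      2.531       5.99      1.056
  C          0.05717    0.02858    0.08575   -0.08575
  E            4.619      2.559      6.076     0.9699
  solve Keq expr → x = -0.02858; check Q = 7.4480e-05

[M]_eq = 2.559 M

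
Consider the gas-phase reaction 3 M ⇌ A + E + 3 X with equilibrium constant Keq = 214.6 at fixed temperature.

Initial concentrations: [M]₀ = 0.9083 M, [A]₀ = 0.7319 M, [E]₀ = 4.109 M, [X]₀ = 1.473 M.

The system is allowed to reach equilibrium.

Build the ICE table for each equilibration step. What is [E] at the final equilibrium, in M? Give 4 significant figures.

[E]_eq = 4.249 M

Q₀ = 12.83 vs Keq = 214.6 ⇒ Q<K, forward
Step 1:
                    M           A           E           X
  I            0.9083      0.7319       4.109       1.473
  C           -0.4193      0.1398      0.1398      0.4193
  E             0.489      0.8717       4.249       1.892
  solve Keq expr → x = 0.1398; check Q = 214.6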